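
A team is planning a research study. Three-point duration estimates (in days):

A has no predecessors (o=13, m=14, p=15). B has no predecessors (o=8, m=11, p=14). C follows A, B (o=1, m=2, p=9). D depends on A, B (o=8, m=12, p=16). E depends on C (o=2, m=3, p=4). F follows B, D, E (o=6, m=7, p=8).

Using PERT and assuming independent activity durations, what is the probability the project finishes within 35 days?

0.921

te_A = (13 + 4·14 + 15)/6 = 84/6 = 14; σ²_A = ((15−13)/6)² = 0.111
te_B = (8 + 4·11 + 14)/6 = 66/6 = 11; σ²_B = ((14−8)/6)² = 1.000
te_C = (1 + 4·2 + 9)/6 = 18/6 = 3; σ²_C = ((9−1)/6)² = 1.778
te_D = (8 + 4·12 + 16)/6 = 72/6 = 12; σ²_D = ((16−8)/6)² = 1.778
te_E = (2 + 4·3 + 4)/6 = 18/6 = 3; σ²_E = ((4−2)/6)² = 0.111
te_F = (6 + 4·7 + 8)/6 = 42/6 = 7; σ²_F = ((8−6)/6)² = 0.111

Forward pass:
ES_A = 0; EF_A = 14
ES_B = 0; EF_B = 11
ES_C = max(EF_A=14, EF_B=11) = 14; EF_C = 14+3 = 17
ES_D = max(EF_A=14, EF_B=11) = 14; EF_D = 14+12 = 26
ES_E = 17; EF_E = 17+3 = 20
ES_F = max(EF_B=11, EF_D=26, EF_E=20) = 26; EF_F = 26+7 = 33
Expected project duration μ = 33 days. Critical path: A → D → F.

Variance along critical path = 0.111 + 1.778 + 0.111 = 2.000; σ = √2.000 = 1.414 days.
Z = (35 − 33) / 1.414 = 1.414
P(T ≤ 35) = Φ(1.414) ≈ 0.921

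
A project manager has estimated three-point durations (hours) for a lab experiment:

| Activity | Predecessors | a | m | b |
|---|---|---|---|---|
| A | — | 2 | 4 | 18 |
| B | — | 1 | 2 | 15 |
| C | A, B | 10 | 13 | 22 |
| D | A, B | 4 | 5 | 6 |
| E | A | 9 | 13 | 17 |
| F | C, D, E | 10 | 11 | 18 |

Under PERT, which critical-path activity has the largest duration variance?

te_A = (2 + 4·4 + 18)/6 = 36/6 = 6; σ²_A = ((18−2)/6)² = 7.111
te_B = (1 + 4·2 + 15)/6 = 24/6 = 4; σ²_B = ((15−1)/6)² = 5.444
te_C = (10 + 4·13 + 22)/6 = 84/6 = 14; σ²_C = ((22−10)/6)² = 4.000
te_D = (4 + 4·5 + 6)/6 = 30/6 = 5; σ²_D = ((6−4)/6)² = 0.111
te_E = (9 + 4·13 + 17)/6 = 78/6 = 13; σ²_E = ((17−9)/6)² = 1.778
te_F = (10 + 4·11 + 18)/6 = 72/6 = 12; σ²_F = ((18−10)/6)² = 1.778

Forward pass:
ES_A = 0; EF_A = 6
ES_B = 0; EF_B = 4
ES_C = max(EF_A=6, EF_B=4) = 6; EF_C = 6+14 = 20
ES_D = max(EF_A=6, EF_B=4) = 6; EF_D = 6+5 = 11
ES_E = 6; EF_E = 6+13 = 19
ES_F = max(EF_C=20, EF_D=11, EF_E=19) = 20; EF_F = 20+12 = 32
Expected project duration μ = 32 hours. Critical path: A → C → F.

Variances on critical path: σ²_A=7.111, σ²_C=4.000, σ²_F=1.778.
Largest is σ²_A = 7.111.

A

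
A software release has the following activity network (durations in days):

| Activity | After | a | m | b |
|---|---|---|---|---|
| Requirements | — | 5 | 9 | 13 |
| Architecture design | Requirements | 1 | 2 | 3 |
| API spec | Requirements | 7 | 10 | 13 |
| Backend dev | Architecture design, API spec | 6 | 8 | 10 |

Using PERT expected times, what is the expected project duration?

te_Requirements = (5 + 4·9 + 13)/6 = 54/6 = 9
te_Architecture design = (1 + 4·2 + 3)/6 = 12/6 = 2
te_API spec = (7 + 4·10 + 13)/6 = 60/6 = 10
te_Backend dev = (6 + 4·8 + 10)/6 = 48/6 = 8

Forward pass:
ES_Requirements = 0; EF_Requirements = 9
ES_Architecture design = 9; EF_Architecture design = 9+2 = 11
ES_API spec = 9; EF_API spec = 9+10 = 19
ES_Backend dev = max(EF_Architecture design=11, EF_API spec=19) = 19; EF_Backend dev = 19+8 = 27
Expected project duration μ = 27 days. Critical path: Requirements → API spec → Backend dev.

27 days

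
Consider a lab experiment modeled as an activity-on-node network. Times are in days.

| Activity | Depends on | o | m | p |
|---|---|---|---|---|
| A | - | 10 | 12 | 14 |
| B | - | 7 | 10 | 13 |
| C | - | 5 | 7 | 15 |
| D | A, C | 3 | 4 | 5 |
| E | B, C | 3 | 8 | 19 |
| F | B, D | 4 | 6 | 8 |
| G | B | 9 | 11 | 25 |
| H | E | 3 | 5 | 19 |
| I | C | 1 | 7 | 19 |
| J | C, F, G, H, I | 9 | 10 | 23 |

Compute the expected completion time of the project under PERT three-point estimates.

te_A = (10 + 4·12 + 14)/6 = 72/6 = 12
te_B = (7 + 4·10 + 13)/6 = 60/6 = 10
te_C = (5 + 4·7 + 15)/6 = 48/6 = 8
te_D = (3 + 4·4 + 5)/6 = 24/6 = 4
te_E = (3 + 4·8 + 19)/6 = 54/6 = 9
te_F = (4 + 4·6 + 8)/6 = 36/6 = 6
te_G = (9 + 4·11 + 25)/6 = 78/6 = 13
te_H = (3 + 4·5 + 19)/6 = 42/6 = 7
te_I = (1 + 4·7 + 19)/6 = 48/6 = 8
te_J = (9 + 4·10 + 23)/6 = 72/6 = 12

Forward pass:
ES_A = 0; EF_A = 12
ES_B = 0; EF_B = 10
ES_C = 0; EF_C = 8
ES_D = max(EF_A=12, EF_C=8) = 12; EF_D = 12+4 = 16
ES_E = max(EF_B=10, EF_C=8) = 10; EF_E = 10+9 = 19
ES_F = max(EF_B=10, EF_D=16) = 16; EF_F = 16+6 = 22
ES_G = 10; EF_G = 10+13 = 23
ES_H = 19; EF_H = 19+7 = 26
ES_I = 8; EF_I = 8+8 = 16
ES_J = max(EF_C=8, EF_F=22, EF_G=23, EF_H=26, EF_I=16) = 26; EF_J = 26+12 = 38
Expected project duration μ = 38 days. Critical path: B → E → H → J.

38 days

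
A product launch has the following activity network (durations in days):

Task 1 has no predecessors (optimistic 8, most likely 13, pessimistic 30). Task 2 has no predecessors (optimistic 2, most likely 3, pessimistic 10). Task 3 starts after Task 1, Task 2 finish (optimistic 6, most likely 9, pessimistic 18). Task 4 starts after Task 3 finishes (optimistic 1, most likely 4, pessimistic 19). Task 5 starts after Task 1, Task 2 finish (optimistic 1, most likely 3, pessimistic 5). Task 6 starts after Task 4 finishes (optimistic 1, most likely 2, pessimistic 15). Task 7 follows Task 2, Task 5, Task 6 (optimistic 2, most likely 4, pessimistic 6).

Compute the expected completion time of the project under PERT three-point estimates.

39 days

te_Task 1 = (8 + 4·13 + 30)/6 = 90/6 = 15
te_Task 2 = (2 + 4·3 + 10)/6 = 24/6 = 4
te_Task 3 = (6 + 4·9 + 18)/6 = 60/6 = 10
te_Task 4 = (1 + 4·4 + 19)/6 = 36/6 = 6
te_Task 5 = (1 + 4·3 + 5)/6 = 18/6 = 3
te_Task 6 = (1 + 4·2 + 15)/6 = 24/6 = 4
te_Task 7 = (2 + 4·4 + 6)/6 = 24/6 = 4

Forward pass:
ES_Task 1 = 0; EF_Task 1 = 15
ES_Task 2 = 0; EF_Task 2 = 4
ES_Task 3 = max(EF_Task 1=15, EF_Task 2=4) = 15; EF_Task 3 = 15+10 = 25
ES_Task 4 = 25; EF_Task 4 = 25+6 = 31
ES_Task 5 = max(EF_Task 1=15, EF_Task 2=4) = 15; EF_Task 5 = 15+3 = 18
ES_Task 6 = 31; EF_Task 6 = 31+4 = 35
ES_Task 7 = max(EF_Task 2=4, EF_Task 5=18, EF_Task 6=35) = 35; EF_Task 7 = 35+4 = 39
Expected project duration μ = 39 days. Critical path: Task 1 → Task 3 → Task 4 → Task 6 → Task 7.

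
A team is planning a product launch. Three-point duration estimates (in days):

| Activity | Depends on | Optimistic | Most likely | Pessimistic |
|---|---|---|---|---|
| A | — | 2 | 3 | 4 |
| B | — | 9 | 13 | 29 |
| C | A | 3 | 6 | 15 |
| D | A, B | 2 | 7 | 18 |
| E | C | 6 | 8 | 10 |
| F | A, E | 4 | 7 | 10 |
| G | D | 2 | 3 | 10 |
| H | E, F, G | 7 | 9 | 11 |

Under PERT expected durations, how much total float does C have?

2 days

te_A = (2 + 4·3 + 4)/6 = 18/6 = 3
te_B = (9 + 4·13 + 29)/6 = 90/6 = 15
te_C = (3 + 4·6 + 15)/6 = 42/6 = 7
te_D = (2 + 4·7 + 18)/6 = 48/6 = 8
te_E = (6 + 4·8 + 10)/6 = 48/6 = 8
te_F = (4 + 4·7 + 10)/6 = 42/6 = 7
te_G = (2 + 4·3 + 10)/6 = 24/6 = 4
te_H = (7 + 4·9 + 11)/6 = 54/6 = 9

Forward pass:
ES_A = 0; EF_A = 3
ES_B = 0; EF_B = 15
ES_C = 3; EF_C = 3+7 = 10
ES_D = max(EF_A=3, EF_B=15) = 15; EF_D = 15+8 = 23
ES_E = 10; EF_E = 10+8 = 18
ES_F = max(EF_A=3, EF_E=18) = 18; EF_F = 18+7 = 25
ES_G = 23; EF_G = 23+4 = 27
ES_H = max(EF_E=18, EF_F=25, EF_G=27) = 27; EF_H = 27+9 = 36
Expected project duration μ = 36 days. Critical path: B → D → G → H.

Backward pass:
LF_H = 36; LS_H = 36−9 = 27
LF_G = LS_H = 27; LS_G = 27−4 = 23
LF_F = LS_H = 27; LS_F = 27−7 = 20
LF_E = min(LS_F=20, LS_H=27) = 20; LS_E = 20−8 = 12
LF_D = LS_G = 23; LS_D = 23−8 = 15
LF_C = LS_E = 12; LS_C = 12−7 = 5
LF_B = LS_D = 15; LS_B = 15−15 = 0
LF_A = min(LS_C=5, LS_D=15, LS_F=20) = 5; LS_A = 5−3 = 2
Slack_C = LS_C − ES_C = 5 − 3 = 2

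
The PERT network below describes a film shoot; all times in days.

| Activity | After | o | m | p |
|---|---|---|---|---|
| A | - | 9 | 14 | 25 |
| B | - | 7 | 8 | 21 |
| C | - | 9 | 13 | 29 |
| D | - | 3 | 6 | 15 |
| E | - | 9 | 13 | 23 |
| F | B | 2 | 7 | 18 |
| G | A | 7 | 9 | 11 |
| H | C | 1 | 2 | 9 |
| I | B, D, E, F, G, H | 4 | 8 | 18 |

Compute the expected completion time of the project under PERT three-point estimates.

te_A = (9 + 4·14 + 25)/6 = 90/6 = 15
te_B = (7 + 4·8 + 21)/6 = 60/6 = 10
te_C = (9 + 4·13 + 29)/6 = 90/6 = 15
te_D = (3 + 4·6 + 15)/6 = 42/6 = 7
te_E = (9 + 4·13 + 23)/6 = 84/6 = 14
te_F = (2 + 4·7 + 18)/6 = 48/6 = 8
te_G = (7 + 4·9 + 11)/6 = 54/6 = 9
te_H = (1 + 4·2 + 9)/6 = 18/6 = 3
te_I = (4 + 4·8 + 18)/6 = 54/6 = 9

Forward pass:
ES_A = 0; EF_A = 15
ES_B = 0; EF_B = 10
ES_C = 0; EF_C = 15
ES_D = 0; EF_D = 7
ES_E = 0; EF_E = 14
ES_F = 10; EF_F = 10+8 = 18
ES_G = 15; EF_G = 15+9 = 24
ES_H = 15; EF_H = 15+3 = 18
ES_I = max(EF_B=10, EF_D=7, EF_E=14, EF_F=18, EF_G=24, EF_H=18) = 24; EF_I = 24+9 = 33
Expected project duration μ = 33 days. Critical path: A → G → I.

33 days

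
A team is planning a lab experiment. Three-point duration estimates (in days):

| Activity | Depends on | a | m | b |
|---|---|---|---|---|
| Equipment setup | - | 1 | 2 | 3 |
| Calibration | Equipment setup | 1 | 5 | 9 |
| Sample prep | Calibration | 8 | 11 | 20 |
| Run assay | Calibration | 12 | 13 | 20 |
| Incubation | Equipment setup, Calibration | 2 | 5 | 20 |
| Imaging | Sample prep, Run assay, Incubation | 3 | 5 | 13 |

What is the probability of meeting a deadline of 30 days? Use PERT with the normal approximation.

0.881

te_Equipment setup = (1 + 4·2 + 3)/6 = 12/6 = 2; σ²_Equipment setup = ((3−1)/6)² = 0.111
te_Calibration = (1 + 4·5 + 9)/6 = 30/6 = 5; σ²_Calibration = ((9−1)/6)² = 1.778
te_Sample prep = (8 + 4·11 + 20)/6 = 72/6 = 12; σ²_Sample prep = ((20−8)/6)² = 4.000
te_Run assay = (12 + 4·13 + 20)/6 = 84/6 = 14; σ²_Run assay = ((20−12)/6)² = 1.778
te_Incubation = (2 + 4·5 + 20)/6 = 42/6 = 7; σ²_Incubation = ((20−2)/6)² = 9.000
te_Imaging = (3 + 4·5 + 13)/6 = 36/6 = 6; σ²_Imaging = ((13−3)/6)² = 2.778

Forward pass:
ES_Equipment setup = 0; EF_Equipment setup = 2
ES_Calibration = 2; EF_Calibration = 2+5 = 7
ES_Sample prep = 7; EF_Sample prep = 7+12 = 19
ES_Run assay = 7; EF_Run assay = 7+14 = 21
ES_Incubation = max(EF_Equipment setup=2, EF_Calibration=7) = 7; EF_Incubation = 7+7 = 14
ES_Imaging = max(EF_Sample prep=19, EF_Run assay=21, EF_Incubation=14) = 21; EF_Imaging = 21+6 = 27
Expected project duration μ = 27 days. Critical path: Equipment setup → Calibration → Run assay → Imaging.

Variance along critical path = 0.111 + 1.778 + 1.778 + 2.778 = 6.444; σ = √6.444 = 2.539 days.
Z = (30 − 27) / 2.539 = 1.182
P(T ≤ 30) = Φ(1.182) ≈ 0.881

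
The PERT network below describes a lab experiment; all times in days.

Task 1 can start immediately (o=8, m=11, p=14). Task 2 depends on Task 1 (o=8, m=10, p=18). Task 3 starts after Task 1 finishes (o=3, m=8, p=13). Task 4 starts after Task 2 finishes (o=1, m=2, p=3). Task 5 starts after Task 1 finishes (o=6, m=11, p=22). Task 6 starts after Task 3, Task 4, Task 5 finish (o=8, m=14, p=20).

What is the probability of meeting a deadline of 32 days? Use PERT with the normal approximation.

te_Task 1 = (8 + 4·11 + 14)/6 = 66/6 = 11; σ²_Task 1 = ((14−8)/6)² = 1.000
te_Task 2 = (8 + 4·10 + 18)/6 = 66/6 = 11; σ²_Task 2 = ((18−8)/6)² = 2.778
te_Task 3 = (3 + 4·8 + 13)/6 = 48/6 = 8; σ²_Task 3 = ((13−3)/6)² = 2.778
te_Task 4 = (1 + 4·2 + 3)/6 = 12/6 = 2; σ²_Task 4 = ((3−1)/6)² = 0.111
te_Task 5 = (6 + 4·11 + 22)/6 = 72/6 = 12; σ²_Task 5 = ((22−6)/6)² = 7.111
te_Task 6 = (8 + 4·14 + 20)/6 = 84/6 = 14; σ²_Task 6 = ((20−8)/6)² = 4.000

Forward pass:
ES_Task 1 = 0; EF_Task 1 = 11
ES_Task 2 = 11; EF_Task 2 = 11+11 = 22
ES_Task 3 = 11; EF_Task 3 = 11+8 = 19
ES_Task 4 = 22; EF_Task 4 = 22+2 = 24
ES_Task 5 = 11; EF_Task 5 = 11+12 = 23
ES_Task 6 = max(EF_Task 3=19, EF_Task 4=24, EF_Task 5=23) = 24; EF_Task 6 = 24+14 = 38
Expected project duration μ = 38 days. Critical path: Task 1 → Task 2 → Task 4 → Task 6.

Variance along critical path = 1.000 + 2.778 + 0.111 + 4.000 = 7.889; σ = √7.889 = 2.809 days.
Z = (32 − 38) / 2.809 = -2.136
P(T ≤ 32) = Φ(-2.136) ≈ 0.016

0.016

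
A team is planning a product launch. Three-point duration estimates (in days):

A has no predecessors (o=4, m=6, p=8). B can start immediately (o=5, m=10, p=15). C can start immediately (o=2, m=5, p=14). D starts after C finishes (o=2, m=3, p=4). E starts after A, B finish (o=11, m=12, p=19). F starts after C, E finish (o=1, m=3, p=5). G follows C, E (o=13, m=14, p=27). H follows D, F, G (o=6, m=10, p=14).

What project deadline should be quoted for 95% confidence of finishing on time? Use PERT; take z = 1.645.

te_A = (4 + 4·6 + 8)/6 = 36/6 = 6; σ²_A = ((8−4)/6)² = 0.444
te_B = (5 + 4·10 + 15)/6 = 60/6 = 10; σ²_B = ((15−5)/6)² = 2.778
te_C = (2 + 4·5 + 14)/6 = 36/6 = 6; σ²_C = ((14−2)/6)² = 4.000
te_D = (2 + 4·3 + 4)/6 = 18/6 = 3; σ²_D = ((4−2)/6)² = 0.111
te_E = (11 + 4·12 + 19)/6 = 78/6 = 13; σ²_E = ((19−11)/6)² = 1.778
te_F = (1 + 4·3 + 5)/6 = 18/6 = 3; σ²_F = ((5−1)/6)² = 0.444
te_G = (13 + 4·14 + 27)/6 = 96/6 = 16; σ²_G = ((27−13)/6)² = 5.444
te_H = (6 + 4·10 + 14)/6 = 60/6 = 10; σ²_H = ((14−6)/6)² = 1.778

Forward pass:
ES_A = 0; EF_A = 6
ES_B = 0; EF_B = 10
ES_C = 0; EF_C = 6
ES_D = 6; EF_D = 6+3 = 9
ES_E = max(EF_A=6, EF_B=10) = 10; EF_E = 10+13 = 23
ES_F = max(EF_C=6, EF_E=23) = 23; EF_F = 23+3 = 26
ES_G = max(EF_C=6, EF_E=23) = 23; EF_G = 23+16 = 39
ES_H = max(EF_D=9, EF_F=26, EF_G=39) = 39; EF_H = 39+10 = 49
Expected project duration μ = 49 days. Critical path: B → E → G → H.

Variance along critical path = 2.778 + 1.778 + 5.444 + 1.778 = 11.778; σ = 3.432 days.
D = μ + z·σ = 49 + 1.645·3.432 = 54.6 days

54.6 days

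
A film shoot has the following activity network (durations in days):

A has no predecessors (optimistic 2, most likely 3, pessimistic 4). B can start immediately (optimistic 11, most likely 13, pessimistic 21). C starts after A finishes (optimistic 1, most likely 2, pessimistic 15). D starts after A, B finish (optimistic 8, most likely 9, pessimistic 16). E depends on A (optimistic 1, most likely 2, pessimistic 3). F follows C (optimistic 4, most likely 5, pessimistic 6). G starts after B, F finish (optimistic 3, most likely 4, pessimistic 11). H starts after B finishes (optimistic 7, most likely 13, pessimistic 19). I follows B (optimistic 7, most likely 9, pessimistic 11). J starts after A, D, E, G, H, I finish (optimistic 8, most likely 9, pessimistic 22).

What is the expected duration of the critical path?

38 days

te_A = (2 + 4·3 + 4)/6 = 18/6 = 3
te_B = (11 + 4·13 + 21)/6 = 84/6 = 14
te_C = (1 + 4·2 + 15)/6 = 24/6 = 4
te_D = (8 + 4·9 + 16)/6 = 60/6 = 10
te_E = (1 + 4·2 + 3)/6 = 12/6 = 2
te_F = (4 + 4·5 + 6)/6 = 30/6 = 5
te_G = (3 + 4·4 + 11)/6 = 30/6 = 5
te_H = (7 + 4·13 + 19)/6 = 78/6 = 13
te_I = (7 + 4·9 + 11)/6 = 54/6 = 9
te_J = (8 + 4·9 + 22)/6 = 66/6 = 11

Forward pass:
ES_A = 0; EF_A = 3
ES_B = 0; EF_B = 14
ES_C = 3; EF_C = 3+4 = 7
ES_D = max(EF_A=3, EF_B=14) = 14; EF_D = 14+10 = 24
ES_E = 3; EF_E = 3+2 = 5
ES_F = 7; EF_F = 7+5 = 12
ES_G = max(EF_B=14, EF_F=12) = 14; EF_G = 14+5 = 19
ES_H = 14; EF_H = 14+13 = 27
ES_I = 14; EF_I = 14+9 = 23
ES_J = max(EF_A=3, EF_D=24, EF_E=5, EF_G=19, EF_H=27, EF_I=23) = 27; EF_J = 27+11 = 38
Expected project duration μ = 38 days. Critical path: B → H → J.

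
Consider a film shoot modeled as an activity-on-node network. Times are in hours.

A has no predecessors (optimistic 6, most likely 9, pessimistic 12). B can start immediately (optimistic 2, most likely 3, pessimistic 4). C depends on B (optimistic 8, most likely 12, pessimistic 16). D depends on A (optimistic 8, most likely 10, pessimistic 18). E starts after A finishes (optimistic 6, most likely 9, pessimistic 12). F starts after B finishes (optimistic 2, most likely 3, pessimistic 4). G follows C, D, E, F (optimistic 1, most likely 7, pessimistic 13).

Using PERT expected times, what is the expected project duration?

te_A = (6 + 4·9 + 12)/6 = 54/6 = 9
te_B = (2 + 4·3 + 4)/6 = 18/6 = 3
te_C = (8 + 4·12 + 16)/6 = 72/6 = 12
te_D = (8 + 4·10 + 18)/6 = 66/6 = 11
te_E = (6 + 4·9 + 12)/6 = 54/6 = 9
te_F = (2 + 4·3 + 4)/6 = 18/6 = 3
te_G = (1 + 4·7 + 13)/6 = 42/6 = 7

Forward pass:
ES_A = 0; EF_A = 9
ES_B = 0; EF_B = 3
ES_C = 3; EF_C = 3+12 = 15
ES_D = 9; EF_D = 9+11 = 20
ES_E = 9; EF_E = 9+9 = 18
ES_F = 3; EF_F = 3+3 = 6
ES_G = max(EF_C=15, EF_D=20, EF_E=18, EF_F=6) = 20; EF_G = 20+7 = 27
Expected project duration μ = 27 hours. Critical path: A → D → G.

27 hours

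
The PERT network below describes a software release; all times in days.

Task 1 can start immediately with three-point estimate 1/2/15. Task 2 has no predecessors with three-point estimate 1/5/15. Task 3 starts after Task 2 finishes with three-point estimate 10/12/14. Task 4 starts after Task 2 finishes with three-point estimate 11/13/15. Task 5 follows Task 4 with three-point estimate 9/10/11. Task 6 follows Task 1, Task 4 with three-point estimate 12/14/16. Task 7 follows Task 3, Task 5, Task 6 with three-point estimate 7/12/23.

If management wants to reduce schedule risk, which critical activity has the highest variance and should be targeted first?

te_Task 1 = (1 + 4·2 + 15)/6 = 24/6 = 4; σ²_Task 1 = ((15−1)/6)² = 5.444
te_Task 2 = (1 + 4·5 + 15)/6 = 36/6 = 6; σ²_Task 2 = ((15−1)/6)² = 5.444
te_Task 3 = (10 + 4·12 + 14)/6 = 72/6 = 12; σ²_Task 3 = ((14−10)/6)² = 0.444
te_Task 4 = (11 + 4·13 + 15)/6 = 78/6 = 13; σ²_Task 4 = ((15−11)/6)² = 0.444
te_Task 5 = (9 + 4·10 + 11)/6 = 60/6 = 10; σ²_Task 5 = ((11−9)/6)² = 0.111
te_Task 6 = (12 + 4·14 + 16)/6 = 84/6 = 14; σ²_Task 6 = ((16−12)/6)² = 0.444
te_Task 7 = (7 + 4·12 + 23)/6 = 78/6 = 13; σ²_Task 7 = ((23−7)/6)² = 7.111

Forward pass:
ES_Task 1 = 0; EF_Task 1 = 4
ES_Task 2 = 0; EF_Task 2 = 6
ES_Task 3 = 6; EF_Task 3 = 6+12 = 18
ES_Task 4 = 6; EF_Task 4 = 6+13 = 19
ES_Task 5 = 19; EF_Task 5 = 19+10 = 29
ES_Task 6 = max(EF_Task 1=4, EF_Task 4=19) = 19; EF_Task 6 = 19+14 = 33
ES_Task 7 = max(EF_Task 3=18, EF_Task 5=29, EF_Task 6=33) = 33; EF_Task 7 = 33+13 = 46
Expected project duration μ = 46 days. Critical path: Task 2 → Task 4 → Task 6 → Task 7.

Variances on critical path: σ²_Task 2=5.444, σ²_Task 4=0.444, σ²_Task 6=0.444, σ²_Task 7=7.111.
Largest is σ²_Task 7 = 7.111.

Task 7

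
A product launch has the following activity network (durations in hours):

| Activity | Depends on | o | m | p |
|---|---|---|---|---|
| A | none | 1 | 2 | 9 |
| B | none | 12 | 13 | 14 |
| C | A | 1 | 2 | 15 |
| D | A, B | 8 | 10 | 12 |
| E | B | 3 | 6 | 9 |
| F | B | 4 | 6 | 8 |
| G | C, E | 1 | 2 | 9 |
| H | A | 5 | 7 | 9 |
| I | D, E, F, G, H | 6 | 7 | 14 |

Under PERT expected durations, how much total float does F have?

te_A = (1 + 4·2 + 9)/6 = 18/6 = 3
te_B = (12 + 4·13 + 14)/6 = 78/6 = 13
te_C = (1 + 4·2 + 15)/6 = 24/6 = 4
te_D = (8 + 4·10 + 12)/6 = 60/6 = 10
te_E = (3 + 4·6 + 9)/6 = 36/6 = 6
te_F = (4 + 4·6 + 8)/6 = 36/6 = 6
te_G = (1 + 4·2 + 9)/6 = 18/6 = 3
te_H = (5 + 4·7 + 9)/6 = 42/6 = 7
te_I = (6 + 4·7 + 14)/6 = 48/6 = 8

Forward pass:
ES_A = 0; EF_A = 3
ES_B = 0; EF_B = 13
ES_C = 3; EF_C = 3+4 = 7
ES_D = max(EF_A=3, EF_B=13) = 13; EF_D = 13+10 = 23
ES_E = 13; EF_E = 13+6 = 19
ES_F = 13; EF_F = 13+6 = 19
ES_G = max(EF_C=7, EF_E=19) = 19; EF_G = 19+3 = 22
ES_H = 3; EF_H = 3+7 = 10
ES_I = max(EF_D=23, EF_E=19, EF_F=19, EF_G=22, EF_H=10) = 23; EF_I = 23+8 = 31
Expected project duration μ = 31 hours. Critical path: B → D → I.

Backward pass:
LF_I = 31; LS_I = 31−8 = 23
LF_H = LS_I = 23; LS_H = 23−7 = 16
LF_G = LS_I = 23; LS_G = 23−3 = 20
LF_F = LS_I = 23; LS_F = 23−6 = 17
LF_E = min(LS_G=20, LS_I=23) = 20; LS_E = 20−6 = 14
LF_D = LS_I = 23; LS_D = 23−10 = 13
LF_C = LS_G = 20; LS_C = 20−4 = 16
LF_B = min(LS_D=13, LS_E=14, LS_F=17) = 13; LS_B = 13−13 = 0
LF_A = min(LS_C=16, LS_D=13, LS_H=16) = 13; LS_A = 13−3 = 10
Slack_F = LS_F − ES_F = 17 − 13 = 4

4 hours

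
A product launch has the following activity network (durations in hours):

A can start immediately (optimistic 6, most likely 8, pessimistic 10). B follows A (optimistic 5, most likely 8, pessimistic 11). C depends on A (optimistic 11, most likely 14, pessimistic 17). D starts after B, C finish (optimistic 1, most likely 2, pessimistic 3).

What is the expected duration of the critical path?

24 hours

te_A = (6 + 4·8 + 10)/6 = 48/6 = 8
te_B = (5 + 4·8 + 11)/6 = 48/6 = 8
te_C = (11 + 4·14 + 17)/6 = 84/6 = 14
te_D = (1 + 4·2 + 3)/6 = 12/6 = 2

Forward pass:
ES_A = 0; EF_A = 8
ES_B = 8; EF_B = 8+8 = 16
ES_C = 8; EF_C = 8+14 = 22
ES_D = max(EF_B=16, EF_C=22) = 22; EF_D = 22+2 = 24
Expected project duration μ = 24 hours. Critical path: A → C → D.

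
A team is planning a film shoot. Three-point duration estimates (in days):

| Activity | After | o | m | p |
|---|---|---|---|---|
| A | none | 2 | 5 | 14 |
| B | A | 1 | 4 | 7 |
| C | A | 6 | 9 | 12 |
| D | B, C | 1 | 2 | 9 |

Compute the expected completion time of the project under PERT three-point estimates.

te_A = (2 + 4·5 + 14)/6 = 36/6 = 6
te_B = (1 + 4·4 + 7)/6 = 24/6 = 4
te_C = (6 + 4·9 + 12)/6 = 54/6 = 9
te_D = (1 + 4·2 + 9)/6 = 18/6 = 3

Forward pass:
ES_A = 0; EF_A = 6
ES_B = 6; EF_B = 6+4 = 10
ES_C = 6; EF_C = 6+9 = 15
ES_D = max(EF_B=10, EF_C=15) = 15; EF_D = 15+3 = 18
Expected project duration μ = 18 days. Critical path: A → C → D.

18 days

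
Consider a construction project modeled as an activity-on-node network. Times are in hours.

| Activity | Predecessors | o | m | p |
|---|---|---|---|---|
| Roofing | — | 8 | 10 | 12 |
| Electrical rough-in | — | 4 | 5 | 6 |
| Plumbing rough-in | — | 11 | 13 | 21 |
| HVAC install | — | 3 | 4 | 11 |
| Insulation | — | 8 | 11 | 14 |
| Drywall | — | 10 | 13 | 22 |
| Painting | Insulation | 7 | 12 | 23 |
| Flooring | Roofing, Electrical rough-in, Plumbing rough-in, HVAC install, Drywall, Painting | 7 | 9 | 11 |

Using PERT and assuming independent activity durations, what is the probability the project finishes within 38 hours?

te_Roofing = (8 + 4·10 + 12)/6 = 60/6 = 10; σ²_Roofing = ((12−8)/6)² = 0.444
te_Electrical rough-in = (4 + 4·5 + 6)/6 = 30/6 = 5; σ²_Electrical rough-in = ((6−4)/6)² = 0.111
te_Plumbing rough-in = (11 + 4·13 + 21)/6 = 84/6 = 14; σ²_Plumbing rough-in = ((21−11)/6)² = 2.778
te_HVAC install = (3 + 4·4 + 11)/6 = 30/6 = 5; σ²_HVAC install = ((11−3)/6)² = 1.778
te_Insulation = (8 + 4·11 + 14)/6 = 66/6 = 11; σ²_Insulation = ((14−8)/6)² = 1.000
te_Drywall = (10 + 4·13 + 22)/6 = 84/6 = 14; σ²_Drywall = ((22−10)/6)² = 4.000
te_Painting = (7 + 4·12 + 23)/6 = 78/6 = 13; σ²_Painting = ((23−7)/6)² = 7.111
te_Flooring = (7 + 4·9 + 11)/6 = 54/6 = 9; σ²_Flooring = ((11−7)/6)² = 0.444

Forward pass:
ES_Roofing = 0; EF_Roofing = 10
ES_Electrical rough-in = 0; EF_Electrical rough-in = 5
ES_Plumbing rough-in = 0; EF_Plumbing rough-in = 14
ES_HVAC install = 0; EF_HVAC install = 5
ES_Insulation = 0; EF_Insulation = 11
ES_Drywall = 0; EF_Drywall = 14
ES_Painting = 11; EF_Painting = 11+13 = 24
ES_Flooring = max(EF_Roofing=10, EF_Electrical rough-in=5, EF_Plumbing rough-in=14, EF_HVAC install=5, EF_Drywall=14, EF_Painting=24) = 24; EF_Flooring = 24+9 = 33
Expected project duration μ = 33 hours. Critical path: Insulation → Painting → Flooring.

Variance along critical path = 1.000 + 7.111 + 0.444 = 8.556; σ = √8.556 = 2.925 hours.
Z = (38 − 33) / 2.925 = 1.709
P(T ≤ 38) = Φ(1.709) ≈ 0.956

0.956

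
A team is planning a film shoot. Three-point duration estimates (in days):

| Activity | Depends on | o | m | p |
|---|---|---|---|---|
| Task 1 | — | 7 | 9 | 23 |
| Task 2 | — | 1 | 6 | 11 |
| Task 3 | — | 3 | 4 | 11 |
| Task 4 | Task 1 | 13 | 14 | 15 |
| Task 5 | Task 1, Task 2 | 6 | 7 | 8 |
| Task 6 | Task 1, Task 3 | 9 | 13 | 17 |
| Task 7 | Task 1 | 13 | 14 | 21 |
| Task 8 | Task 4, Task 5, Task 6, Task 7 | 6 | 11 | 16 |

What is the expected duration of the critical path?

37 days

te_Task 1 = (7 + 4·9 + 23)/6 = 66/6 = 11
te_Task 2 = (1 + 4·6 + 11)/6 = 36/6 = 6
te_Task 3 = (3 + 4·4 + 11)/6 = 30/6 = 5
te_Task 4 = (13 + 4·14 + 15)/6 = 84/6 = 14
te_Task 5 = (6 + 4·7 + 8)/6 = 42/6 = 7
te_Task 6 = (9 + 4·13 + 17)/6 = 78/6 = 13
te_Task 7 = (13 + 4·14 + 21)/6 = 90/6 = 15
te_Task 8 = (6 + 4·11 + 16)/6 = 66/6 = 11

Forward pass:
ES_Task 1 = 0; EF_Task 1 = 11
ES_Task 2 = 0; EF_Task 2 = 6
ES_Task 3 = 0; EF_Task 3 = 5
ES_Task 4 = 11; EF_Task 4 = 11+14 = 25
ES_Task 5 = max(EF_Task 1=11, EF_Task 2=6) = 11; EF_Task 5 = 11+7 = 18
ES_Task 6 = max(EF_Task 1=11, EF_Task 3=5) = 11; EF_Task 6 = 11+13 = 24
ES_Task 7 = 11; EF_Task 7 = 11+15 = 26
ES_Task 8 = max(EF_Task 4=25, EF_Task 5=18, EF_Task 6=24, EF_Task 7=26) = 26; EF_Task 8 = 26+11 = 37
Expected project duration μ = 37 days. Critical path: Task 1 → Task 7 → Task 8.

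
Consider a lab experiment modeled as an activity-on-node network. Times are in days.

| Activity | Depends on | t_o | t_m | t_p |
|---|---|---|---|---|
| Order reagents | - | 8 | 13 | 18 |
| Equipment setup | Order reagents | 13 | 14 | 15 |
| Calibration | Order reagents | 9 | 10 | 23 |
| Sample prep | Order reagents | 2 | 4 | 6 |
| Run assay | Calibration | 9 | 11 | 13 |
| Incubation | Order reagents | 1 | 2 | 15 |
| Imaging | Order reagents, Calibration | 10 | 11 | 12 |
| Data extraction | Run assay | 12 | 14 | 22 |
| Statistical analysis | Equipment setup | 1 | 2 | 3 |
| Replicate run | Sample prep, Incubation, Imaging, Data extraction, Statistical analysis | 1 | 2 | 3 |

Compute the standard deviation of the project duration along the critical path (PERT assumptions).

3.40 days

te_Order reagents = (8 + 4·13 + 18)/6 = 78/6 = 13; σ²_Order reagents = ((18−8)/6)² = 2.778
te_Equipment setup = (13 + 4·14 + 15)/6 = 84/6 = 14; σ²_Equipment setup = ((15−13)/6)² = 0.111
te_Calibration = (9 + 4·10 + 23)/6 = 72/6 = 12; σ²_Calibration = ((23−9)/6)² = 5.444
te_Sample prep = (2 + 4·4 + 6)/6 = 24/6 = 4; σ²_Sample prep = ((6−2)/6)² = 0.444
te_Run assay = (9 + 4·11 + 13)/6 = 66/6 = 11; σ²_Run assay = ((13−9)/6)² = 0.444
te_Incubation = (1 + 4·2 + 15)/6 = 24/6 = 4; σ²_Incubation = ((15−1)/6)² = 5.444
te_Imaging = (10 + 4·11 + 12)/6 = 66/6 = 11; σ²_Imaging = ((12−10)/6)² = 0.111
te_Data extraction = (12 + 4·14 + 22)/6 = 90/6 = 15; σ²_Data extraction = ((22−12)/6)² = 2.778
te_Statistical analysis = (1 + 4·2 + 3)/6 = 12/6 = 2; σ²_Statistical analysis = ((3−1)/6)² = 0.111
te_Replicate run = (1 + 4·2 + 3)/6 = 12/6 = 2; σ²_Replicate run = ((3−1)/6)² = 0.111

Forward pass:
ES_Order reagents = 0; EF_Order reagents = 13
ES_Equipment setup = 13; EF_Equipment setup = 13+14 = 27
ES_Calibration = 13; EF_Calibration = 13+12 = 25
ES_Sample prep = 13; EF_Sample prep = 13+4 = 17
ES_Run assay = 25; EF_Run assay = 25+11 = 36
ES_Incubation = 13; EF_Incubation = 13+4 = 17
ES_Imaging = max(EF_Order reagents=13, EF_Calibration=25) = 25; EF_Imaging = 25+11 = 36
ES_Data extraction = 36; EF_Data extraction = 36+15 = 51
ES_Statistical analysis = 27; EF_Statistical analysis = 27+2 = 29
ES_Replicate run = max(EF_Sample prep=17, EF_Incubation=17, EF_Imaging=36, EF_Data extraction=51, EF_Statistical analysis=29) = 51; EF_Replicate run = 51+2 = 53
Expected project duration μ = 53 days. Critical path: Order reagents → Calibration → Run assay → Data extraction → Replicate run.

Variance along critical path = 2.778 + 5.444 + 0.444 + 2.778 + 0.111 = 11.556
σ = √11.556 = 3.399 days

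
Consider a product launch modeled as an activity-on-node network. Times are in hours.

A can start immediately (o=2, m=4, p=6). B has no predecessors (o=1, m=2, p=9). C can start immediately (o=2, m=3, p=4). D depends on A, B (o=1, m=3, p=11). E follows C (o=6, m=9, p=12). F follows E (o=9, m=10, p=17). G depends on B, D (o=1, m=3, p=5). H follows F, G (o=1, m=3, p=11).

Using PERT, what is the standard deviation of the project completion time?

2.38 hours

te_A = (2 + 4·4 + 6)/6 = 24/6 = 4; σ²_A = ((6−2)/6)² = 0.444
te_B = (1 + 4·2 + 9)/6 = 18/6 = 3; σ²_B = ((9−1)/6)² = 1.778
te_C = (2 + 4·3 + 4)/6 = 18/6 = 3; σ²_C = ((4−2)/6)² = 0.111
te_D = (1 + 4·3 + 11)/6 = 24/6 = 4; σ²_D = ((11−1)/6)² = 2.778
te_E = (6 + 4·9 + 12)/6 = 54/6 = 9; σ²_E = ((12−6)/6)² = 1.000
te_F = (9 + 4·10 + 17)/6 = 66/6 = 11; σ²_F = ((17−9)/6)² = 1.778
te_G = (1 + 4·3 + 5)/6 = 18/6 = 3; σ²_G = ((5−1)/6)² = 0.444
te_H = (1 + 4·3 + 11)/6 = 24/6 = 4; σ²_H = ((11−1)/6)² = 2.778

Forward pass:
ES_A = 0; EF_A = 4
ES_B = 0; EF_B = 3
ES_C = 0; EF_C = 3
ES_D = max(EF_A=4, EF_B=3) = 4; EF_D = 4+4 = 8
ES_E = 3; EF_E = 3+9 = 12
ES_F = 12; EF_F = 12+11 = 23
ES_G = max(EF_B=3, EF_D=8) = 8; EF_G = 8+3 = 11
ES_H = max(EF_F=23, EF_G=11) = 23; EF_H = 23+4 = 27
Expected project duration μ = 27 hours. Critical path: C → E → F → H.

Variance along critical path = 0.111 + 1.000 + 1.778 + 2.778 = 5.667
σ = √5.667 = 2.380 hours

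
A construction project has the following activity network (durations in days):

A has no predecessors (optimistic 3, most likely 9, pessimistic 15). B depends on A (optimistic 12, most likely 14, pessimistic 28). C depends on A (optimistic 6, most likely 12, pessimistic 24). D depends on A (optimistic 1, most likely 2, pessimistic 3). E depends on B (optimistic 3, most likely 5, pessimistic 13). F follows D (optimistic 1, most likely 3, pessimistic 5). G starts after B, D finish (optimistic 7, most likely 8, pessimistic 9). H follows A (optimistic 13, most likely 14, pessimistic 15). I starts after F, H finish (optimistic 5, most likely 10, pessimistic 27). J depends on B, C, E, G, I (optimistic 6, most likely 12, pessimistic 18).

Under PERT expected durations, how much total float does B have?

2 days

te_A = (3 + 4·9 + 15)/6 = 54/6 = 9
te_B = (12 + 4·14 + 28)/6 = 96/6 = 16
te_C = (6 + 4·12 + 24)/6 = 78/6 = 13
te_D = (1 + 4·2 + 3)/6 = 12/6 = 2
te_E = (3 + 4·5 + 13)/6 = 36/6 = 6
te_F = (1 + 4·3 + 5)/6 = 18/6 = 3
te_G = (7 + 4·8 + 9)/6 = 48/6 = 8
te_H = (13 + 4·14 + 15)/6 = 84/6 = 14
te_I = (5 + 4·10 + 27)/6 = 72/6 = 12
te_J = (6 + 4·12 + 18)/6 = 72/6 = 12

Forward pass:
ES_A = 0; EF_A = 9
ES_B = 9; EF_B = 9+16 = 25
ES_C = 9; EF_C = 9+13 = 22
ES_D = 9; EF_D = 9+2 = 11
ES_E = 25; EF_E = 25+6 = 31
ES_F = 11; EF_F = 11+3 = 14
ES_G = max(EF_B=25, EF_D=11) = 25; EF_G = 25+8 = 33
ES_H = 9; EF_H = 9+14 = 23
ES_I = max(EF_F=14, EF_H=23) = 23; EF_I = 23+12 = 35
ES_J = max(EF_B=25, EF_C=22, EF_E=31, EF_G=33, EF_I=35) = 35; EF_J = 35+12 = 47
Expected project duration μ = 47 days. Critical path: A → H → I → J.

Backward pass:
LF_J = 47; LS_J = 47−12 = 35
LF_I = LS_J = 35; LS_I = 35−12 = 23
LF_H = LS_I = 23; LS_H = 23−14 = 9
LF_G = LS_J = 35; LS_G = 35−8 = 27
LF_F = LS_I = 23; LS_F = 23−3 = 20
LF_E = LS_J = 35; LS_E = 35−6 = 29
LF_D = min(LS_F=20, LS_G=27) = 20; LS_D = 20−2 = 18
LF_C = LS_J = 35; LS_C = 35−13 = 22
LF_B = min(LS_E=29, LS_G=27, LS_J=35) = 27; LS_B = 27−16 = 11
LF_A = min(LS_B=11, LS_C=22, LS_D=18, LS_H=9) = 9; LS_A = 9−9 = 0
Slack_B = LS_B − ES_B = 11 − 9 = 2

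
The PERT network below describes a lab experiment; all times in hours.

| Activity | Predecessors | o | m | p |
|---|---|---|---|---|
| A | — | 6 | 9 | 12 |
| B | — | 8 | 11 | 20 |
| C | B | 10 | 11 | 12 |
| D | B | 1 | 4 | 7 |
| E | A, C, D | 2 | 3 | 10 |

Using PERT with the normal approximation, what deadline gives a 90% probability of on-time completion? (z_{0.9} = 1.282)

te_A = (6 + 4·9 + 12)/6 = 54/6 = 9; σ²_A = ((12−6)/6)² = 1.000
te_B = (8 + 4·11 + 20)/6 = 72/6 = 12; σ²_B = ((20−8)/6)² = 4.000
te_C = (10 + 4·11 + 12)/6 = 66/6 = 11; σ²_C = ((12−10)/6)² = 0.111
te_D = (1 + 4·4 + 7)/6 = 24/6 = 4; σ²_D = ((7−1)/6)² = 1.000
te_E = (2 + 4·3 + 10)/6 = 24/6 = 4; σ²_E = ((10−2)/6)² = 1.778

Forward pass:
ES_A = 0; EF_A = 9
ES_B = 0; EF_B = 12
ES_C = 12; EF_C = 12+11 = 23
ES_D = 12; EF_D = 12+4 = 16
ES_E = max(EF_A=9, EF_C=23, EF_D=16) = 23; EF_E = 23+4 = 27
Expected project duration μ = 27 hours. Critical path: B → C → E.

Variance along critical path = 4.000 + 0.111 + 1.778 = 5.889; σ = 2.427 hours.
D = μ + z·σ = 27 + 1.282·2.427 = 30.1 hours

30.1 hours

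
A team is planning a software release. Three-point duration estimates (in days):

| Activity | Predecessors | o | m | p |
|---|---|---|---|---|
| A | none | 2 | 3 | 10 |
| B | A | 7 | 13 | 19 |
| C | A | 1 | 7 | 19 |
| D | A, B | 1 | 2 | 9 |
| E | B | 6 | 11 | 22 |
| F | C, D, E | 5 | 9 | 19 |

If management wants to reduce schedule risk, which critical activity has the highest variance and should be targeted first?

E

te_A = (2 + 4·3 + 10)/6 = 24/6 = 4; σ²_A = ((10−2)/6)² = 1.778
te_B = (7 + 4·13 + 19)/6 = 78/6 = 13; σ²_B = ((19−7)/6)² = 4.000
te_C = (1 + 4·7 + 19)/6 = 48/6 = 8; σ²_C = ((19−1)/6)² = 9.000
te_D = (1 + 4·2 + 9)/6 = 18/6 = 3; σ²_D = ((9−1)/6)² = 1.778
te_E = (6 + 4·11 + 22)/6 = 72/6 = 12; σ²_E = ((22−6)/6)² = 7.111
te_F = (5 + 4·9 + 19)/6 = 60/6 = 10; σ²_F = ((19−5)/6)² = 5.444

Forward pass:
ES_A = 0; EF_A = 4
ES_B = 4; EF_B = 4+13 = 17
ES_C = 4; EF_C = 4+8 = 12
ES_D = max(EF_A=4, EF_B=17) = 17; EF_D = 17+3 = 20
ES_E = 17; EF_E = 17+12 = 29
ES_F = max(EF_C=12, EF_D=20, EF_E=29) = 29; EF_F = 29+10 = 39
Expected project duration μ = 39 days. Critical path: A → B → E → F.

Variances on critical path: σ²_A=1.778, σ²_B=4.000, σ²_E=7.111, σ²_F=5.444.
Largest is σ²_E = 7.111.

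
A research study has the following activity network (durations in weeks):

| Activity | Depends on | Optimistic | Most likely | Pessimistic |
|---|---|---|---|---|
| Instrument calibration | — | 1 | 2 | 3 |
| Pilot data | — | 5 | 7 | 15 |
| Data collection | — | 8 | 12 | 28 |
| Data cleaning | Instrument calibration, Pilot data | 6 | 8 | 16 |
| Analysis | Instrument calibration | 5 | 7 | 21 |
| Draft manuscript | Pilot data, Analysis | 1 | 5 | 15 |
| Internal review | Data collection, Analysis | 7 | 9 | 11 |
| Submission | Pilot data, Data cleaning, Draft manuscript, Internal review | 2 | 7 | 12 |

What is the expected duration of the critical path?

te_Instrument calibration = (1 + 4·2 + 3)/6 = 12/6 = 2
te_Pilot data = (5 + 4·7 + 15)/6 = 48/6 = 8
te_Data collection = (8 + 4·12 + 28)/6 = 84/6 = 14
te_Data cleaning = (6 + 4·8 + 16)/6 = 54/6 = 9
te_Analysis = (5 + 4·7 + 21)/6 = 54/6 = 9
te_Draft manuscript = (1 + 4·5 + 15)/6 = 36/6 = 6
te_Internal review = (7 + 4·9 + 11)/6 = 54/6 = 9
te_Submission = (2 + 4·7 + 12)/6 = 42/6 = 7

Forward pass:
ES_Instrument calibration = 0; EF_Instrument calibration = 2
ES_Pilot data = 0; EF_Pilot data = 8
ES_Data collection = 0; EF_Data collection = 14
ES_Data cleaning = max(EF_Instrument calibration=2, EF_Pilot data=8) = 8; EF_Data cleaning = 8+9 = 17
ES_Analysis = 2; EF_Analysis = 2+9 = 11
ES_Draft manuscript = max(EF_Pilot data=8, EF_Analysis=11) = 11; EF_Draft manuscript = 11+6 = 17
ES_Internal review = max(EF_Data collection=14, EF_Analysis=11) = 14; EF_Internal review = 14+9 = 23
ES_Submission = max(EF_Pilot data=8, EF_Data cleaning=17, EF_Draft manuscript=17, EF_Internal review=23) = 23; EF_Submission = 23+7 = 30
Expected project duration μ = 30 weeks. Critical path: Data collection → Internal review → Submission.

30 weeks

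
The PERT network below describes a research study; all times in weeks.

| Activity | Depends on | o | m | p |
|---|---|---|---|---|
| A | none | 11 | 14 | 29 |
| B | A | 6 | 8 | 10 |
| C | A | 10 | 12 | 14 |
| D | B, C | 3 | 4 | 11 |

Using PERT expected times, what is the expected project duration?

33 weeks

te_A = (11 + 4·14 + 29)/6 = 96/6 = 16
te_B = (6 + 4·8 + 10)/6 = 48/6 = 8
te_C = (10 + 4·12 + 14)/6 = 72/6 = 12
te_D = (3 + 4·4 + 11)/6 = 30/6 = 5

Forward pass:
ES_A = 0; EF_A = 16
ES_B = 16; EF_B = 16+8 = 24
ES_C = 16; EF_C = 16+12 = 28
ES_D = max(EF_B=24, EF_C=28) = 28; EF_D = 28+5 = 33
Expected project duration μ = 33 weeks. Critical path: A → C → D.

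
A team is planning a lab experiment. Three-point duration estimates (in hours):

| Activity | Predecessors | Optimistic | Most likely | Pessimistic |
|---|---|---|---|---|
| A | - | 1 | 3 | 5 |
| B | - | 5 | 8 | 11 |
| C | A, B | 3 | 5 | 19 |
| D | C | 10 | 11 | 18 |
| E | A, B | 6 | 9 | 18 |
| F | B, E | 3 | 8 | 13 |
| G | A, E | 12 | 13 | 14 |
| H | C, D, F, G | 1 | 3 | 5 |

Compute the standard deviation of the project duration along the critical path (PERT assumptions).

2.36 hours

te_A = (1 + 4·3 + 5)/6 = 18/6 = 3; σ²_A = ((5−1)/6)² = 0.444
te_B = (5 + 4·8 + 11)/6 = 48/6 = 8; σ²_B = ((11−5)/6)² = 1.000
te_C = (3 + 4·5 + 19)/6 = 42/6 = 7; σ²_C = ((19−3)/6)² = 7.111
te_D = (10 + 4·11 + 18)/6 = 72/6 = 12; σ²_D = ((18−10)/6)² = 1.778
te_E = (6 + 4·9 + 18)/6 = 60/6 = 10; σ²_E = ((18−6)/6)² = 4.000
te_F = (3 + 4·8 + 13)/6 = 48/6 = 8; σ²_F = ((13−3)/6)² = 2.778
te_G = (12 + 4·13 + 14)/6 = 78/6 = 13; σ²_G = ((14−12)/6)² = 0.111
te_H = (1 + 4·3 + 5)/6 = 18/6 = 3; σ²_H = ((5−1)/6)² = 0.444

Forward pass:
ES_A = 0; EF_A = 3
ES_B = 0; EF_B = 8
ES_C = max(EF_A=3, EF_B=8) = 8; EF_C = 8+7 = 15
ES_D = 15; EF_D = 15+12 = 27
ES_E = max(EF_A=3, EF_B=8) = 8; EF_E = 8+10 = 18
ES_F = max(EF_B=8, EF_E=18) = 18; EF_F = 18+8 = 26
ES_G = max(EF_A=3, EF_E=18) = 18; EF_G = 18+13 = 31
ES_H = max(EF_C=15, EF_D=27, EF_F=26, EF_G=31) = 31; EF_H = 31+3 = 34
Expected project duration μ = 34 hours. Critical path: B → E → G → H.

Variance along critical path = 1.000 + 4.000 + 0.111 + 0.444 = 5.556
σ = √5.556 = 2.357 hours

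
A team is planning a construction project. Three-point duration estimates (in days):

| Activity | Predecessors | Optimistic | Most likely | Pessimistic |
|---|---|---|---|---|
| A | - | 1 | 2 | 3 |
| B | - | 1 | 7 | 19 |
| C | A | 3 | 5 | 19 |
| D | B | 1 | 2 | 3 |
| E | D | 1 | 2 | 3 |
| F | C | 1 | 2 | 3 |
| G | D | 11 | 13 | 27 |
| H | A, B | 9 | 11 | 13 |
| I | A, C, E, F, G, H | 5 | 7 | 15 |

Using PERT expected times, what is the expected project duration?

33 days

te_A = (1 + 4·2 + 3)/6 = 12/6 = 2
te_B = (1 + 4·7 + 19)/6 = 48/6 = 8
te_C = (3 + 4·5 + 19)/6 = 42/6 = 7
te_D = (1 + 4·2 + 3)/6 = 12/6 = 2
te_E = (1 + 4·2 + 3)/6 = 12/6 = 2
te_F = (1 + 4·2 + 3)/6 = 12/6 = 2
te_G = (11 + 4·13 + 27)/6 = 90/6 = 15
te_H = (9 + 4·11 + 13)/6 = 66/6 = 11
te_I = (5 + 4·7 + 15)/6 = 48/6 = 8

Forward pass:
ES_A = 0; EF_A = 2
ES_B = 0; EF_B = 8
ES_C = 2; EF_C = 2+7 = 9
ES_D = 8; EF_D = 8+2 = 10
ES_E = 10; EF_E = 10+2 = 12
ES_F = 9; EF_F = 9+2 = 11
ES_G = 10; EF_G = 10+15 = 25
ES_H = max(EF_A=2, EF_B=8) = 8; EF_H = 8+11 = 19
ES_I = max(EF_A=2, EF_C=9, EF_E=12, EF_F=11, EF_G=25, EF_H=19) = 25; EF_I = 25+8 = 33
Expected project duration μ = 33 days. Critical path: B → D → G → I.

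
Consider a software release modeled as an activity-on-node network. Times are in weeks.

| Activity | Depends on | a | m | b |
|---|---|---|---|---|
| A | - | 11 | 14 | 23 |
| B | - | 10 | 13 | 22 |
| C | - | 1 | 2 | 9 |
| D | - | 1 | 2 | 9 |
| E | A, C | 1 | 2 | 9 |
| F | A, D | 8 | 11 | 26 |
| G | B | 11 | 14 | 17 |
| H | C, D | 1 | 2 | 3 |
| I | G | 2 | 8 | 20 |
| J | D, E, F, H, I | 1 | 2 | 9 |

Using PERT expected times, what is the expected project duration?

te_A = (11 + 4·14 + 23)/6 = 90/6 = 15
te_B = (10 + 4·13 + 22)/6 = 84/6 = 14
te_C = (1 + 4·2 + 9)/6 = 18/6 = 3
te_D = (1 + 4·2 + 9)/6 = 18/6 = 3
te_E = (1 + 4·2 + 9)/6 = 18/6 = 3
te_F = (8 + 4·11 + 26)/6 = 78/6 = 13
te_G = (11 + 4·14 + 17)/6 = 84/6 = 14
te_H = (1 + 4·2 + 3)/6 = 12/6 = 2
te_I = (2 + 4·8 + 20)/6 = 54/6 = 9
te_J = (1 + 4·2 + 9)/6 = 18/6 = 3

Forward pass:
ES_A = 0; EF_A = 15
ES_B = 0; EF_B = 14
ES_C = 0; EF_C = 3
ES_D = 0; EF_D = 3
ES_E = max(EF_A=15, EF_C=3) = 15; EF_E = 15+3 = 18
ES_F = max(EF_A=15, EF_D=3) = 15; EF_F = 15+13 = 28
ES_G = 14; EF_G = 14+14 = 28
ES_H = max(EF_C=3, EF_D=3) = 3; EF_H = 3+2 = 5
ES_I = 28; EF_I = 28+9 = 37
ES_J = max(EF_D=3, EF_E=18, EF_F=28, EF_H=5, EF_I=37) = 37; EF_J = 37+3 = 40
Expected project duration μ = 40 weeks. Critical path: B → G → I → J.

40 weeks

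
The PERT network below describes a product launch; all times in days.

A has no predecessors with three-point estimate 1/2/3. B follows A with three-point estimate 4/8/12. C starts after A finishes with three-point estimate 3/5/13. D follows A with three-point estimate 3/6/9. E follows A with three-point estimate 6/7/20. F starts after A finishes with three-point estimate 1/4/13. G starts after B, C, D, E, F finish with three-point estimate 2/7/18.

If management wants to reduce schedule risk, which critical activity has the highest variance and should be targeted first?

G

te_A = (1 + 4·2 + 3)/6 = 12/6 = 2; σ²_A = ((3−1)/6)² = 0.111
te_B = (4 + 4·8 + 12)/6 = 48/6 = 8; σ²_B = ((12−4)/6)² = 1.778
te_C = (3 + 4·5 + 13)/6 = 36/6 = 6; σ²_C = ((13−3)/6)² = 2.778
te_D = (3 + 4·6 + 9)/6 = 36/6 = 6; σ²_D = ((9−3)/6)² = 1.000
te_E = (6 + 4·7 + 20)/6 = 54/6 = 9; σ²_E = ((20−6)/6)² = 5.444
te_F = (1 + 4·4 + 13)/6 = 30/6 = 5; σ²_F = ((13−1)/6)² = 4.000
te_G = (2 + 4·7 + 18)/6 = 48/6 = 8; σ²_G = ((18−2)/6)² = 7.111

Forward pass:
ES_A = 0; EF_A = 2
ES_B = 2; EF_B = 2+8 = 10
ES_C = 2; EF_C = 2+6 = 8
ES_D = 2; EF_D = 2+6 = 8
ES_E = 2; EF_E = 2+9 = 11
ES_F = 2; EF_F = 2+5 = 7
ES_G = max(EF_B=10, EF_C=8, EF_D=8, EF_E=11, EF_F=7) = 11; EF_G = 11+8 = 19
Expected project duration μ = 19 days. Critical path: A → E → G.

Variances on critical path: σ²_A=0.111, σ²_E=5.444, σ²_G=7.111.
Largest is σ²_G = 7.111.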